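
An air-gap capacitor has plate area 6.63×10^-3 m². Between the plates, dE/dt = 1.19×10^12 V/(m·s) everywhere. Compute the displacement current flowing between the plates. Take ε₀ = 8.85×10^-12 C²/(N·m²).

0.0698 A

The displacement current is ε₀ times dΦ_E/dt = ε₀ A dE/dt = (8.85×10^-12)(6.63×10^-3)(1.19×10^12) = 0.0698 A.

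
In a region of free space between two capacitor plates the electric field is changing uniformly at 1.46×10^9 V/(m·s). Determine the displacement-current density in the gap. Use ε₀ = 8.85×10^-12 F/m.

0.0129 A/m²

J_d = ε₀ ∂E/∂t, so J_d = 0.0129 A/m².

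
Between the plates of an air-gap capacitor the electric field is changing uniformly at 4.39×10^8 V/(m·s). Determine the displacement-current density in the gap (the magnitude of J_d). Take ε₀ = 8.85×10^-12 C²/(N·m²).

3.89×10^-3 A/m²

J_d = ε₀ ∂E/∂t, so J_d = 3.89×10^-3 A/m².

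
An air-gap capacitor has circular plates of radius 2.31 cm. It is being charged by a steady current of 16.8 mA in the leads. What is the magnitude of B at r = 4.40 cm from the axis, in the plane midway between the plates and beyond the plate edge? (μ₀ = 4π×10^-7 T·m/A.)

7.64×10^-8 T

Between the plates the displacement current equals the wire current: I_d = 16.8 mA = 0.0168 A.
With r > R the enclosed displacement current is the full I_d; B = μ₀ I_d / (2πr) = 7.64×10^-8 T.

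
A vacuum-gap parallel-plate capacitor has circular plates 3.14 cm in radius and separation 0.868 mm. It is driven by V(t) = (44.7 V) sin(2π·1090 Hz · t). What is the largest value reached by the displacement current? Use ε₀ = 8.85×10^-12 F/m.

9.67×10^-6 A

(dE/dt)_max = V₀ω/d = 3.527×10^8 V/(m·s); ω = 2πf = 6849 rad/s.
I_d,max = ε₀ A (dE/dt)_max = (8.85×10^-12)(3.097×10^-3)(3.527×10^8) = 9.67×10^-6 A.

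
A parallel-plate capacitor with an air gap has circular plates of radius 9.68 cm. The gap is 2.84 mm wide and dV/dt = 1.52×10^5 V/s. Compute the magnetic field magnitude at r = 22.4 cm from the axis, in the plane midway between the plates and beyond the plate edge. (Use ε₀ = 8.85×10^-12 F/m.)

dE/dt = (dV/dt)/d = 5.352×10^7 V/(m·s); I_d = ε₀(πR²)(dE/dt) = (8.85×10^-12)(0.02944)(5.352×10^7) = 1.394×10^-5 A.
For r ≥ R the full I_d is enclosed: B = μ₀ I_d/(2πr) = (4π×10^-7)(1.394×10^-5)/(2π·0.224) = 1.24×10^-11 T.

1.24×10^-11 T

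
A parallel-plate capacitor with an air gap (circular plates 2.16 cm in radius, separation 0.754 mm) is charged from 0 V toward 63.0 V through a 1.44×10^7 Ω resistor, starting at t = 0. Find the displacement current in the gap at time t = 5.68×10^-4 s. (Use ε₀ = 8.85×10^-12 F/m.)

4.42×10^-7 A

C = ε₀A/d = (8.85×10^-12)(1.466×10^-3)/(7.54×10^-4) = 1.721×10^-11 F and τ = RC = 2.478×10^-4 s. I_d in the gap equals the RC charging current.
I_d(t) = (V₀/R) e^(−t/τ) = 4.375×10^-6 · e^(−2.292) = 4.42×10^-7 A.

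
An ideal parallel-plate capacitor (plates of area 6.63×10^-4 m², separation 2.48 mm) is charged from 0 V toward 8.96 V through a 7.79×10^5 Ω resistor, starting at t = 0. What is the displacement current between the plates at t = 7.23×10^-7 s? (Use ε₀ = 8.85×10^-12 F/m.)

With C = ε₀A/d = (8.85×10^-12)(6.63×10^-4)/(2.48×10^-3) = 2.366×10^-12 F, the time constant is τ = RC = 1.843×10^-6 s, so t/τ = 0.3923 and e^(−t/τ) = 0.6755.
I_d = I_cond = (V₀/R) e^(−t/τ) = (1.150×10^-5)(0.6755) = 7.77×10^-6 A.

7.77×10^-6 A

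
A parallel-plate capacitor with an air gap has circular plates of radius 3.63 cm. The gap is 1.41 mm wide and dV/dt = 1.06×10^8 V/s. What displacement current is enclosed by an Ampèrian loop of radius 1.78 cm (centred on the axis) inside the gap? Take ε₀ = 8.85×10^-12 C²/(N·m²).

6.62×10^-4 A

With E = V/d, dE/dt = 7.518×10^10 V/(m·s) and πR² = 4.140×10^-3 m², giving I_d = ε₀ πR² dE/dt = 2.755×10^-3 A.
Through an area πr² the displacement current is I_d·(πr²/πR²) = I_d (r/R)² = 6.62×10^-4 A.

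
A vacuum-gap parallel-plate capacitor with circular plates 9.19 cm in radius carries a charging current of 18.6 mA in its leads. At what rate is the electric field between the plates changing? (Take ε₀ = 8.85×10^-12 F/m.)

7.92×10^10 V/(m·s)

By continuity, I_d in the gap equals the 18.6 mA flowing in the wire.
Inverting I_d = ε₀ A dE/dt gives dE/dt = 0.0186 / (8.85×10^-12 · 0.02653) = 7.92×10^10 V/(m·s).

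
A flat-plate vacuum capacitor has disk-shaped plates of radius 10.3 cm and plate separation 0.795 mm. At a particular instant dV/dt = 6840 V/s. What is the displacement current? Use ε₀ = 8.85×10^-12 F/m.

The displacement current equals the charging current C dV/dt. With C = ε₀A/d = (8.85×10^-12)(0.03333)/(7.95×10^-4) = 3.710×10^-10 F, I_d = (3.710×10^-10)(6840) = 2.54×10^-6 A.

2.54×10^-6 A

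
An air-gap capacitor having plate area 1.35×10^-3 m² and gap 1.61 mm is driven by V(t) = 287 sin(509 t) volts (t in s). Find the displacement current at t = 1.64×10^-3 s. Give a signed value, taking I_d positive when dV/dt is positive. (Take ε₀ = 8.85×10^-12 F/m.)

7.28×10^-7 A

dE/dt = (V₀ω/d)·cos(ωt) with ωt = 0.83476 rad: (287)(509)(0.6714)/(1.61×10^-3) = 6.092×10^7 V/(m·s).
I_d = ε₀ A dE/dt = (8.85×10^-12)(1.35×10^-3)(6.092×10^7) = 7.28×10^-7 A.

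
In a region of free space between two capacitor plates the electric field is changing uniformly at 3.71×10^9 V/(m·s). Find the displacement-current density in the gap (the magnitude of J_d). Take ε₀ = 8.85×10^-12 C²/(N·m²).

J_d = ε₀ ∂E/∂t, so J_d = 0.0328 A/m².

0.0328 A/m²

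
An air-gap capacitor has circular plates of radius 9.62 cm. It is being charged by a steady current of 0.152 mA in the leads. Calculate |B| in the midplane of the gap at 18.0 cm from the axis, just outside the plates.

1.69×10^-10 T

By continuity the displacement current in the gap matches the conduction current: I_d = 1.52×10^-4 A.
For r ≥ R the full I_d is enclosed: B = μ₀ I_d/(2πr) = (4π×10^-7)(1.52×10^-4)/(2π·0.180) = 1.69×10^-10 T.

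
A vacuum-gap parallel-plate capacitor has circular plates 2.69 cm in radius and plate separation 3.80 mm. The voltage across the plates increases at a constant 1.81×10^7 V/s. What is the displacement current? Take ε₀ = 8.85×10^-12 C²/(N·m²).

9.58×10^-5 A

The field between the plates is E = V/d, so dE/dt = (1.81×10^7)/(3.80×10^-3 m) = 4.763×10^9 V/(m·s).
I_d = ε₀ A (dE/dt) = (8.85×10^-12)(2.273×10^-3)(4.763×10^9) = 9.58×10^-5 A.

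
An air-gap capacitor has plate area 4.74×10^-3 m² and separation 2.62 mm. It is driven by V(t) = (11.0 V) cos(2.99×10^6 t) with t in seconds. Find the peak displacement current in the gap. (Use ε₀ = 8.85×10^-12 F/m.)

5.27×10^-4 A

C = ε₀A/d = (8.85×10^-12)(4.74×10^-3)/(2.62×10^-3) = 1.601×10^-11 F; ω = 2.99×10^6 rad/s.
I_d = C dV/dt, so |I_d|_max = C V₀ ω = (1.601×10^-11)(11.0)(2.99×10^6) = 5.27×10^-4 A.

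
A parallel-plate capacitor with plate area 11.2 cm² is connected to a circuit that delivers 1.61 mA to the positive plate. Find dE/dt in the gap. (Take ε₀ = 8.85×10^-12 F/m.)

1.62×10^11 V/(m·s)

By continuity, I_d in the gap equals the 1.61 mA flowing in the wire.
Since I_d = ε₀ A dE/dt, dE/dt = I_d/(ε₀A) = (1.61×10^-3)/((8.85×10^-12)(1.12×10^-3)) = 1.62×10^11 V/(m·s).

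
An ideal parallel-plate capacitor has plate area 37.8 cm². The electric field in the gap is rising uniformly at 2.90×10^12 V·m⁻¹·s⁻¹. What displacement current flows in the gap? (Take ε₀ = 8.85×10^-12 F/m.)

I_d = ε₀ A (dE/dt) = (8.85×10^-12)(3.78×10^-3 m²)(2.90×10^12) = 0.0970 A.

0.0970 A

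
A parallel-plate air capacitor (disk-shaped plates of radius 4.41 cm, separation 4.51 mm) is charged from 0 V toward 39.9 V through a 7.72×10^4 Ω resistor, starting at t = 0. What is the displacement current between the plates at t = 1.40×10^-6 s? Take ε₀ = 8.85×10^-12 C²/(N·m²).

1.14×10^-4 A

C = ε₀A/d = (8.85×10^-12)(6.110×10^-3)/(4.51×10^-3) = 1.199×10^-11 F, so τ = RC = 9.256×10^-7 s.
The conduction current is I(t) = (V₀/R) e^(−t/τ), and the displacement current between the plates equals it.
t/τ = 1.513; I_d = (39.9/7.72×10^4) · e^(−1.513) = (5.168×10^-4)(0.2202) = 1.14×10^-4 A.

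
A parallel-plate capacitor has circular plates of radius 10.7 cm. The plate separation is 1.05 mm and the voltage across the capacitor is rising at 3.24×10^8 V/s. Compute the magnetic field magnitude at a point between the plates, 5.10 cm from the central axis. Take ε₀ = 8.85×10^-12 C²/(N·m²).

With E = V/d, dE/dt = 3.086×10^11 V/(m·s) and πR² = 0.03597 m², giving I_d = ε₀ πR² dE/dt = 0.09824 A.
∮B·dl = μ₀ I_d,enc with I_d,enc = I_d r²/R² = 0.02232 A; so B = μ₀ I_d,enc/(2πr) = 8.75×10^-8 T.

8.75×10^-8 T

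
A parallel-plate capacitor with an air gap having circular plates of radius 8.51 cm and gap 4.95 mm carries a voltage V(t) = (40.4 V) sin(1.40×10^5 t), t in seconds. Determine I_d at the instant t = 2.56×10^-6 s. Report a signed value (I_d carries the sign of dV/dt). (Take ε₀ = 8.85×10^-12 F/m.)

C = ε₀A/d = (8.85×10^-12)(0.02275)/(4.95×10^-3) = 4.067×10^-11 F. dV/dt = V₀ω·cos(ωt); at ωt = 0.3584 rad this factor is 0.9365.
I_d = C dV/dt = (4.067×10^-11)(40.4)(1.40×10^5)(0.9365) = 2.15×10^-4 A.

2.15×10^-4 A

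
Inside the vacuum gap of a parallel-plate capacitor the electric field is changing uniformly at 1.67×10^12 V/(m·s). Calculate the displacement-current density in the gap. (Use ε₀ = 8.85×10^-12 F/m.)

J_d = ε₀ ∂E/∂t, so J_d = 14.8 A/m².

14.8 A/m²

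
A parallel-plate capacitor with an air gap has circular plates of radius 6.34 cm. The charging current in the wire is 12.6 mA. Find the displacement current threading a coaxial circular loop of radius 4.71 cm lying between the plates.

6.95×10^-3 A

Between the plates the displacement current equals the wire current: I_d = 12.6 mA = 0.0126 A.
Through an area πr² the displacement current is I_d·(πr²/πR²) = I_d (r/R)² = 6.95×10^-3 A.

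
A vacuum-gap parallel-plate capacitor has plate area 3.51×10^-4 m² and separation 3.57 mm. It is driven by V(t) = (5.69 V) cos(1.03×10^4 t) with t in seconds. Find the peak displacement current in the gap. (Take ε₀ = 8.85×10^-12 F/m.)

(dE/dt)_max = V₀ω/d = 1.642×10^7 V/(m·s); ω = 1.03×10^4 rad/s.
I_d,max = ε₀ A (dE/dt)_max = (8.85×10^-12)(3.51×10^-4)(1.642×10^7) = 5.10×10^-8 A.

5.10×10^-8 A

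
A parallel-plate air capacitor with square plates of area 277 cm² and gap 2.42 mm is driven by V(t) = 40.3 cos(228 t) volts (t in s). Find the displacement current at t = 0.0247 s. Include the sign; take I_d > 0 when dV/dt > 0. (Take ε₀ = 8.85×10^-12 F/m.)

5.64×10^-7 A

dE/dt = (V₀ω/d)·−sin(ωt) with ωt = 5.6316 rad: (40.3)(228)(0.6064)/(2.42×10^-3) = 2.302×10^6 V/(m·s).
I_d = ε₀ A dE/dt = (8.85×10^-12)(0.0277)(2.302×10^6) = 5.64×10^-7 A.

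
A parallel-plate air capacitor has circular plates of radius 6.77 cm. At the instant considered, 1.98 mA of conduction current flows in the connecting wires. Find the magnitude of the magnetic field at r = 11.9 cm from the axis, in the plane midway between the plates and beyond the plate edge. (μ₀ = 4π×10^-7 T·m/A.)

No conduction current crosses the gap, so I_d there equals the 1.98×10^-3 A in the leads.
Outside the plates the loop encloses all of I_d, so B·2πr = μ₀ I_d and B = 3.33×10^-9 T.

3.33×10^-9 T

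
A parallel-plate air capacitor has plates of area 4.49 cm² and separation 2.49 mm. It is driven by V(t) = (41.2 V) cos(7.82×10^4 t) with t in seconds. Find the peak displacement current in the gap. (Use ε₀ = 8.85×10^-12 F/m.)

C = ε₀A/d = (8.85×10^-12)(4.49×10^-4)/(2.49×10^-3) = 1.596×10^-12 F; ω = 7.82×10^4 rad/s.
I_d = C dV/dt, so |I_d|_max = C V₀ ω = (1.596×10^-12)(41.2)(7.82×10^4) = 5.14×10^-6 A.

5.14×10^-6 A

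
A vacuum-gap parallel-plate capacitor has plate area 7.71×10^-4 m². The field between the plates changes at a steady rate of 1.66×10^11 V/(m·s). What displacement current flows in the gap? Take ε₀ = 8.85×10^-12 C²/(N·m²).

The displacement current is ε₀ times dΦ_E/dt = ε₀ A dE/dt = (8.85×10^-12)(7.71×10^-4)(1.66×10^11) = 1.13×10^-3 A.

1.13×10^-3 A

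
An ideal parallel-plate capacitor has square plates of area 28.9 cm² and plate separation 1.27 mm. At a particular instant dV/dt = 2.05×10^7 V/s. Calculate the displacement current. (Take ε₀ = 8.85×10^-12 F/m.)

The displacement current equals the charging current C dV/dt. With C = ε₀A/d = (8.85×10^-12)(2.89×10^-3)/(1.27×10^-3) = 2.014×10^-11 F, I_d = (2.014×10^-11)(2.05×10^7) = 4.13×10^-4 A.

4.13×10^-4 A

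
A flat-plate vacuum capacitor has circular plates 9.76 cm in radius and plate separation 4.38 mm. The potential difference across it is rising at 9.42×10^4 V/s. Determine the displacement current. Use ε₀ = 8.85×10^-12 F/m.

C = ε₀A/d = (8.85×10^-12)(0.02993)/(4.38×10^-3) = 6.048×10^-11 F.
I_d = C dV/dt = (6.048×10^-11)(9.42×10^4) = 5.70×10^-6 A.

5.70×10^-6 A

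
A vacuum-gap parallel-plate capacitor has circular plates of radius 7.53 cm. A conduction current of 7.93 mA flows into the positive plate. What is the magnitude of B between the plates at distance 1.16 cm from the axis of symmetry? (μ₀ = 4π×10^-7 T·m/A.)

Between the plates the displacement current equals the wire current: I_d = 7.93 mA = 7.93×10^-3 A.
An Ampèrian loop of radius r encloses a fraction (r/R)² of I_d. Then B·2πr = μ₀ I_d (r/R)², giving B = μ₀ I_d r/(2πR²) = 3.24×10^-9 T.

3.24×10^-9 T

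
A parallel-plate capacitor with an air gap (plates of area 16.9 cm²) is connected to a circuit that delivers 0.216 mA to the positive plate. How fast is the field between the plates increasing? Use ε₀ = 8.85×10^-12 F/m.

1.44×10^10 V/(m·s)

Charge continuity gives I_d = I = 2.16×10^-4 A between the plates.
Then dE/dt = I_d/(ε₀A) = 1.44×10^10 V/(m·s).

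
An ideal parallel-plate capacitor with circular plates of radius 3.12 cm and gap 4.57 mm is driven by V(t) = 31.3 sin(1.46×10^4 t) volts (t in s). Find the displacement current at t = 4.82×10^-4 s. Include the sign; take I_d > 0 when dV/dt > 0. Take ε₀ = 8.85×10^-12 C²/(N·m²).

1.97×10^-6 A

dV/dt = (31.3)(1.46×10^4)·cos(7.0372) = 3.331×10^5 V/s.
I_d = C dV/dt with C = ε₀A/d = (8.85×10^-12)(3.058×10^-3)/(4.57×10^-3) = 5.922×10^-12 F, so I_d = (5.922×10^-12)(3.331×10^5) = 1.97×10^-6 A.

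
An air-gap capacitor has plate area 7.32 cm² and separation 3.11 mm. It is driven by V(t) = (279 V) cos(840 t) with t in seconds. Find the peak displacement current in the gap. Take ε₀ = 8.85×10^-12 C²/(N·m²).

The displacement current equals the conduction current C dV/dt, which peaks at C V₀ ω.
With C = ε₀A/d = (8.85×10^-12)(7.32×10^-4)/(3.11×10^-3) = 2.083×10^-12 F and ω = 840 rad/s, I_d,max = (2.083×10^-12)(279)(840) = 4.88×10^-7 A.

4.88×10^-7 A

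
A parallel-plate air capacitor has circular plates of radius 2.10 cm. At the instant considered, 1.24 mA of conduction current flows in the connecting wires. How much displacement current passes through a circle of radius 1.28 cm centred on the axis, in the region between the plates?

No conduction current crosses the gap, so I_d there equals the 1.24×10^-3 A in the leads.
Through an area πr² the displacement current is I_d·(πr²/πR²) = I_d (r/R)² = 4.61×10^-4 A.

4.61×10^-4 A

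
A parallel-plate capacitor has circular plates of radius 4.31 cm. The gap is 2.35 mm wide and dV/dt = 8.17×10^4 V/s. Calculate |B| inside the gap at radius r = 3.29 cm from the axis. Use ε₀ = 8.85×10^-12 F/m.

6.36×10^-12 T

I_d = C dV/dt with C = ε₀πR²/d = 2.198×10^-11 F, so I_d = (2.198×10^-11)(8.17×10^4) = 1.796×10^-6 A.
An Ampèrian loop of radius r encloses a fraction (r/R)² of I_d. Then B·2πr = μ₀ I_d (r/R)², giving B = μ₀ I_d r/(2πR²) = 6.36×10^-12 T.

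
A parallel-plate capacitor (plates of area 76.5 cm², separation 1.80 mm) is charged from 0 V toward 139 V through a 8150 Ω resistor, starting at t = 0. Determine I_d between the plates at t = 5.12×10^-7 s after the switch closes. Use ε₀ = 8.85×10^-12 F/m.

3.21×10^-3 A

C = ε₀A/d = (8.85×10^-12)(7.65×10^-3)/(1.80×10^-3) = 3.761×10^-11 F, so τ = RC = 3.065×10^-7 s.
The conduction current is I(t) = (V₀/R) e^(−t/τ), and the displacement current between the plates equals it.
t/τ = 1.670; I_d = (139/8150) · e^(−1.670) = (0.01706)(0.1882) = 3.21×10^-3 A.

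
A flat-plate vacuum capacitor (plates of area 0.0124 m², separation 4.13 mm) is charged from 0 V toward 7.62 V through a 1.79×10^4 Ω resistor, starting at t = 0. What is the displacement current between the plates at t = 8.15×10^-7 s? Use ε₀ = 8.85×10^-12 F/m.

C = ε₀A/d = (8.85×10^-12)(0.0124)/(4.13×10^-3) = 2.657×10^-11 F, so τ = RC = 4.756×10^-7 s.
The conduction current is I(t) = (V₀/R) e^(−t/τ), and the displacement current between the plates equals it.
t/τ = 1.714; I_d = (7.62/1.79×10^4) · e^(−1.714) = (4.257×10^-4)(0.1801) = 7.67×10^-5 A.

7.67×10^-5 A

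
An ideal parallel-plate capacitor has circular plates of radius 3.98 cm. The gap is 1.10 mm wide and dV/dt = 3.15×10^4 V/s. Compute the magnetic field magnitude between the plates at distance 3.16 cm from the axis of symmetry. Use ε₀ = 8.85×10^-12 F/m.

With E = V/d, dE/dt = 2.864×10^7 V/(m·s) and πR² = 4.976×10^-3 m², giving I_d = ε₀ πR² dE/dt = 1.261×10^-6 A.
An Ampèrian loop of radius r encloses a fraction (r/R)² of I_d. Then B·2πr = μ₀ I_d (r/R)², giving B = μ₀ I_d r/(2πR²) = 5.03×10^-12 T.

5.03×10^-12 T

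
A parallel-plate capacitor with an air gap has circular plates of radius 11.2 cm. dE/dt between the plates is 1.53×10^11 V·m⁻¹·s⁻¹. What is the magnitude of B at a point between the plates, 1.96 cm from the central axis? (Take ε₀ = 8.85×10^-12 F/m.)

Through the whole plate area (πR² = 0.03941 m²), I_d = ε₀ πR² dE/dt = 0.05336 A.
For r < R the Ampère–Maxwell law gives B(2πr) = μ₀ I_d (r²/R²), so B = μ₀ I_d r/(2πR²) = (4π×10^-7)(0.05336)(0.0196)/(2π·0.112²) = 1.67×10^-8 T.

1.67×10^-8 T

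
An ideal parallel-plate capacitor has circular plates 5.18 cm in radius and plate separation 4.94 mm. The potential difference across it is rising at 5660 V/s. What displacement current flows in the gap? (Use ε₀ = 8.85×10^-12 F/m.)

E = V/d so dE/dt = (dV/dt)/d = 1.146×10^6 V/(m·s), and I_d = ε₀ A dE/dt = (8.85×10^-12)(8.430×10^-3)(1.146×10^6) = 8.55×10^-8 A.

8.55×10^-8 A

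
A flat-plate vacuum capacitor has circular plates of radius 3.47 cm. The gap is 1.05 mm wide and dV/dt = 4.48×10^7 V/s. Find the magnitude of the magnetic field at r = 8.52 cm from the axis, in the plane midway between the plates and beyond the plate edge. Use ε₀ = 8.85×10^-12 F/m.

3.35×10^-9 T

dE/dt = (dV/dt)/d = 4.267×10^10 V/(m·s); I_d = ε₀(πR²)(dE/dt) = (8.85×10^-12)(3.783×10^-3)(4.267×10^10) = 1.429×10^-3 A.
With r > R the enclosed displacement current is the full I_d; B = μ₀ I_d / (2πr) = 3.35×10^-9 T.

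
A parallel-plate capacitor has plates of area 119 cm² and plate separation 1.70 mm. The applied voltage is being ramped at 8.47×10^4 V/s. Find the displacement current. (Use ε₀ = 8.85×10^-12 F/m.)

E = V/d so dE/dt = (dV/dt)/d = 4.982×10^7 V/(m·s), and I_d = ε₀ A dE/dt = (8.85×10^-12)(0.0119)(4.982×10^7) = 5.25×10^-6 A.

5.25×10^-6 A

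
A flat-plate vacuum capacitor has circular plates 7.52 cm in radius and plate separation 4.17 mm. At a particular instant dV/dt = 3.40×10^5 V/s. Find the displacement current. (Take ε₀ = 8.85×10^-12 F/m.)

The displacement current equals the charging current C dV/dt. With C = ε₀A/d = (8.85×10^-12)(0.01777)/(4.17×10^-3) = 3.771×10^-11 F, I_d = (3.771×10^-11)(3.40×10^5) = 1.28×10^-5 A.

1.28×10^-5 A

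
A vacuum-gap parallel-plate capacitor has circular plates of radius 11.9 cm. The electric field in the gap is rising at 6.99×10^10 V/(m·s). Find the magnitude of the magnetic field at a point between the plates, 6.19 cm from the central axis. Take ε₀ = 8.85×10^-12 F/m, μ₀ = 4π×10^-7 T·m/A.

Total displacement current: I_d = ε₀(πR²)(dE/dt) = (8.85×10^-12)(0.04449)(6.99×10^10) = 0.02752 A.
An Ampèrian loop of radius r encloses a fraction (r/R)² of I_d. Then B·2πr = μ₀ I_d (r/R)², giving B = μ₀ I_d r/(2πR²) = 2.41×10^-8 T.

2.41×10^-8 T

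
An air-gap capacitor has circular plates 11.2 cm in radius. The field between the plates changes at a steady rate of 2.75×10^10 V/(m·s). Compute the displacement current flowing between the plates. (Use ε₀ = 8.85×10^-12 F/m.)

9.59×10^-3 A

The displacement current is ε₀ times dΦ_E/dt = ε₀ A dE/dt = (8.85×10^-12)(0.03941)(2.75×10^10) = 9.59×10^-3 A.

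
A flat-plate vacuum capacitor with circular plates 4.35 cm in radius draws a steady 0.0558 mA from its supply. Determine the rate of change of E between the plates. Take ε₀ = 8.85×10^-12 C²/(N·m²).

Charge continuity gives I_d = I = 5.58×10^-5 A between the plates.
Then dE/dt = I_d/(ε₀A) = 1.06×10^9 V/(m·s).

1.06×10^9 V/(m·s)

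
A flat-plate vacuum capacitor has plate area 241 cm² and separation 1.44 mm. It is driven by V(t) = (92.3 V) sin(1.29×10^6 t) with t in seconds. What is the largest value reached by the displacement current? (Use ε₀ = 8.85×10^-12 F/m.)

(dE/dt)_max = V₀ω/d = 8.269×10^10 V/(m·s); ω = 1.29×10^6 rad/s.
I_d,max = ε₀ A (dE/dt)_max = (8.85×10^-12)(0.0241)(8.269×10^10) = 0.0176 A.

0.0176 A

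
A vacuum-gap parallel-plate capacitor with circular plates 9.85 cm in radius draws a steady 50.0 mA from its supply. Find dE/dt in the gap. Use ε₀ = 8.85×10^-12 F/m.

1.85×10^11 V/(m·s)

Charge continuity gives I_d = I = 0.0500 A between the plates.
Since I_d = ε₀ A dE/dt, dE/dt = I_d/(ε₀A) = (0.0500)/((8.85×10^-12)(0.03048)) = 1.85×10^11 V/(m·s).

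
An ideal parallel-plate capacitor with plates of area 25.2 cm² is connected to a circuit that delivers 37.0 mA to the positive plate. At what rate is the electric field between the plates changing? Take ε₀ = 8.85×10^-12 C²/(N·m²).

1.66×10^12 V/(m·s)

The displacement current between the plates equals the conduction current, I_d = 37.0 mA.
Then dE/dt = I_d/(ε₀A) = 1.66×10^12 V/(m·s).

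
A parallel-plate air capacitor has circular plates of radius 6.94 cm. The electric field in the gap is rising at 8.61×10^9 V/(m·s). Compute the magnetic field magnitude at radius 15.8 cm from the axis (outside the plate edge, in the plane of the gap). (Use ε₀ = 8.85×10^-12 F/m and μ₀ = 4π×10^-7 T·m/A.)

1.46×10^-9 T

Through the whole plate area (πR² = 0.01513 m²), I_d = ε₀ πR² dE/dt = 1.153×10^-3 A.
With r > R the enclosed displacement current is the full I_d; B = μ₀ I_d / (2πr) = 1.46×10^-9 T.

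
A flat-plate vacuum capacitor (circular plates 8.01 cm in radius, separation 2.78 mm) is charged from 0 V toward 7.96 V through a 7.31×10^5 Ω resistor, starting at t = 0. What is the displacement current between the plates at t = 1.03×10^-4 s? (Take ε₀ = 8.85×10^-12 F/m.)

C = ε₀A/d = (8.85×10^-12)(0.02016)/(2.78×10^-3) = 6.418×10^-11 F and τ = RC = 4.692×10^-5 s. I_d in the gap equals the RC charging current.
I_d(t) = (V₀/R) e^(−t/τ) = 1.089×10^-5 · e^(−2.195) = 1.21×10^-6 A.

1.21×10^-6 A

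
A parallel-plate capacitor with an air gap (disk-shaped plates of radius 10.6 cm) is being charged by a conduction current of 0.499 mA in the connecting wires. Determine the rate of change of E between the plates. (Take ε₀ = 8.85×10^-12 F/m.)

1.60×10^9 V/(m·s)

By continuity, I_d in the gap equals the 0.499 mA flowing in the wire.
Since I_d = ε₀ A dE/dt, dE/dt = I_d/(ε₀A) = (4.99×10^-4)/((8.85×10^-12)(0.03530)) = 1.60×10^9 V/(m·s).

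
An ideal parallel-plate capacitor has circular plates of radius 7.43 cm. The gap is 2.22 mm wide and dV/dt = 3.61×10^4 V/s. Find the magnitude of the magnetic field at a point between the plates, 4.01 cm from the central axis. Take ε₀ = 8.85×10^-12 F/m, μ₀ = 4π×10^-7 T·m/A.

3.63×10^-12 T

I_d = C dV/dt with C = ε₀πR²/d = 6.913×10^-11 F, so I_d = (6.913×10^-11)(3.61×10^4) = 2.496×10^-6 A.
∮B·dl = μ₀ I_d,enc with I_d,enc = I_d r²/R² = 7.270×10^-7 A; so B = μ₀ I_d,enc/(2πr) = 3.63×10^-12 T.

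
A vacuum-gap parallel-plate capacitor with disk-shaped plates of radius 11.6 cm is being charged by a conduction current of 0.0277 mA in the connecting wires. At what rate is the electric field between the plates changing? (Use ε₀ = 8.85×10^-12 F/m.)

7.40×10^7 V/(m·s)

Charge continuity gives I_d = I = 2.77×10^-5 A between the plates.
Since I_d = ε₀ A dE/dt, dE/dt = I_d/(ε₀A) = (2.77×10^-5)/((8.85×10^-12)(0.04227)) = 7.40×10^7 V/(m·s).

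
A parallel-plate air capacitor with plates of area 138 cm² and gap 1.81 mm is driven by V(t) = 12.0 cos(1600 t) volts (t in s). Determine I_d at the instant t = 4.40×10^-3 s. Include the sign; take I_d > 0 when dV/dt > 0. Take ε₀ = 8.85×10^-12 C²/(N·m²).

C = ε₀A/d = (8.85×10^-12)(0.0138)/(1.81×10^-3) = 6.748×10^-11 F. dV/dt = V₀ω·−sin(ωt); at ωt = 7.04 rad this factor is -0.6866.
I_d = C dV/dt = (6.748×10^-11)(12.0)(1600)(-0.6866) = -8.90×10^-7 A.

-8.90×10^-7 A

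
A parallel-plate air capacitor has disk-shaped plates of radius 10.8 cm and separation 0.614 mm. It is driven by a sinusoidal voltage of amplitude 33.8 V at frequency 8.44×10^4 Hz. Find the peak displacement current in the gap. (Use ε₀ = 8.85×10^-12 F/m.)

The displacement current equals the conduction current C dV/dt, which peaks at C V₀ ω.
With C = ε₀A/d = (8.85×10^-12)(0.03664)/(6.14×10^-4) = 5.281×10^-10 F and ω = 2πf = 5.303×10^5 rad/s, I_d,max = (5.281×10^-10)(33.8)(5.303×10^5) = 9.47×10^-3 A.

9.47×10^-3 A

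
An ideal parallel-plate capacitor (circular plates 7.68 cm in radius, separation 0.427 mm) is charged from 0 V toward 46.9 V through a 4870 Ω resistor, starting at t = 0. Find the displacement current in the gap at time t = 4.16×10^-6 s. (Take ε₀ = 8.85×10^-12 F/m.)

1.04×10^-3 A

With C = ε₀A/d = (8.85×10^-12)(0.01853)/(4.27×10^-4) = 3.841×10^-10 F, the time constant is τ = RC = 1.871×10^-6 s, so t/τ = 2.223 and e^(−t/τ) = 0.1083.
I_d = I_cond = (V₀/R) e^(−t/τ) = (9.630×10^-3)(0.1083) = 1.04×10^-3 A.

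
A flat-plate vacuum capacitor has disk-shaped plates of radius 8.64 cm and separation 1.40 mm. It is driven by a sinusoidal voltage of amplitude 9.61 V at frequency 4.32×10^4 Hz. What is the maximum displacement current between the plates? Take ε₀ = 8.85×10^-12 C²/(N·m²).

(dE/dt)_max = V₀ω/d = 1.863×10^9 V/(m·s); ω = 2πf = 2.714×10^5 rad/s.
I_d,max = ε₀ A (dE/dt)_max = (8.85×10^-12)(0.02345)(1.863×10^9) = 3.87×10^-4 A.

3.87×10^-4 A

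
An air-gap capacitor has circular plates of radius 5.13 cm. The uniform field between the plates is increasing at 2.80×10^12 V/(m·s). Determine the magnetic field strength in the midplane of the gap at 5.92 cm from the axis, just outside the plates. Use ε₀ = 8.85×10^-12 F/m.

6.92×10^-7 T

I_d = ε₀ dΦ_E/dt = ε₀ πR² (dE/dt) = (8.85×10^-12)(8.268×10^-3)(2.80×10^12) = 0.2049 A through the full plate area.
With r > R the enclosed displacement current is the full I_d; B = μ₀ I_d / (2πr) = 6.92×10^-7 T.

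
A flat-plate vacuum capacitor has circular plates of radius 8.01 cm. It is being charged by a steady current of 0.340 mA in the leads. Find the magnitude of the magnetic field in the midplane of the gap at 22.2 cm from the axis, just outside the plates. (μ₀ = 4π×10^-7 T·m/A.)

3.06×10^-10 T

By continuity the displacement current in the gap matches the conduction current: I_d = 3.40×10^-4 A.
Outside the plates the loop encloses all of I_d, so B·2πr = μ₀ I_d and B = 3.06×10^-10 T.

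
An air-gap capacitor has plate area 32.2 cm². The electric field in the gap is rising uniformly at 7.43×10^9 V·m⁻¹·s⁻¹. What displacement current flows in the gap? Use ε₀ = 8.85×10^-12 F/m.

With a uniform field, Φ_E = EA, so I_d = ε₀ A dE/dt = 2.12×10^-4 A.

2.12×10^-4 A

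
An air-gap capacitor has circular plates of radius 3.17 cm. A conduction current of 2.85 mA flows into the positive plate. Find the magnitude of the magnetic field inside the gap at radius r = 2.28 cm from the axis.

By continuity the displacement current in the gap matches the conduction current: I_d = 2.85×10^-3 A.
An Ampèrian loop of radius r encloses a fraction (r/R)² of I_d. Then B·2πr = μ₀ I_d (r/R)², giving B = μ₀ I_d r/(2πR²) = 1.29×10^-8 T.

1.29×10^-8 T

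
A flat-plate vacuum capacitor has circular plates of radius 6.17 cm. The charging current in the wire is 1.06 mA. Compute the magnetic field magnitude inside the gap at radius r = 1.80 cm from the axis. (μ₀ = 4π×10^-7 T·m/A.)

1.00×10^-9 T

No conduction current crosses the gap, so I_d there equals the 1.06×10^-3 A in the leads.
An Ampèrian loop of radius r encloses a fraction (r/R)² of I_d. Then B·2πr = μ₀ I_d (r/R)², giving B = μ₀ I_d r/(2πR²) = 1.00×10^-9 T.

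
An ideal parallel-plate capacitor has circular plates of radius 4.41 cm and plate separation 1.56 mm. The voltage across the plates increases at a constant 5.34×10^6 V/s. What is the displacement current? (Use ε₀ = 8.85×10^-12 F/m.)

1.85×10^-4 A

The field between the plates is E = V/d, so dE/dt = (5.34×10^6)/(1.56×10^-3 m) = 3.423×10^9 V/(m·s).
I_d = ε₀ A (dE/dt) = (8.85×10^-12)(6.110×10^-3)(3.423×10^9) = 1.85×10^-4 A.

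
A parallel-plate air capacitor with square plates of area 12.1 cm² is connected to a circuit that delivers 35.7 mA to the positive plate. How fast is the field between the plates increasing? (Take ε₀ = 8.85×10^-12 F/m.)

3.33×10^12 V/(m·s)

The displacement current between the plates equals the conduction current, I_d = 35.7 mA.
Then dE/dt = I_d/(ε₀A) = 3.33×10^12 V/(m·s).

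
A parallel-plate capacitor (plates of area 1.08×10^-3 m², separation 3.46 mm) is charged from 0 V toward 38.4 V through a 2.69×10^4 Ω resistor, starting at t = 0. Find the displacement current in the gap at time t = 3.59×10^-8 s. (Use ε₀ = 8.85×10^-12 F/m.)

C = ε₀A/d = (8.85×10^-12)(1.08×10^-3)/(3.46×10^-3) = 2.762×10^-12 F, so τ = RC = 7.430×10^-8 s.
The conduction current is I(t) = (V₀/R) e^(−t/τ), and the displacement current between the plates equals it.
t/τ = 0.4832; I_d = (38.4/2.69×10^4) · e^(−0.4832) = (1.428×10^-3)(0.6168) = 8.81×10^-4 A.

8.81×10^-4 A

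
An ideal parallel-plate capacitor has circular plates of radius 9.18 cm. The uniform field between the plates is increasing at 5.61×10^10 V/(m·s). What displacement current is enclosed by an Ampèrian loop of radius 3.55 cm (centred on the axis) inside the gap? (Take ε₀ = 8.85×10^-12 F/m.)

1.97×10^-3 A

Total displacement current: I_d = ε₀(πR²)(dE/dt) = (8.85×10^-12)(0.02647)(5.61×10^10) = 0.01314 A.
Through an area πr² the displacement current is I_d·(πr²/πR²) = I_d (r/R)² = 1.97×10^-3 A.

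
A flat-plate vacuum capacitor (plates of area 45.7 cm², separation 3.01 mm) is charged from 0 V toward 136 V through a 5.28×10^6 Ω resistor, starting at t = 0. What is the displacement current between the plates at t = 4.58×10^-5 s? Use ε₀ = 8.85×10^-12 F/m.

C = ε₀A/d = (8.85×10^-12)(4.57×10^-3)/(3.01×10^-3) = 1.344×10^-11 F and τ = RC = 7.096×10^-5 s. I_d in the gap equals the RC charging current.
I_d(t) = (V₀/R) e^(−t/τ) = 2.576×10^-5 · e^(−0.6454) = 1.35×10^-5 A.

1.35×10^-5 A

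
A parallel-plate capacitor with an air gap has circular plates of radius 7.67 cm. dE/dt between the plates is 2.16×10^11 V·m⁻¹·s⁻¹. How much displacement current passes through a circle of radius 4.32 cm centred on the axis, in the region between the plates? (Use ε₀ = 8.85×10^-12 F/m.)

Total displacement current: I_d = ε₀(πR²)(dE/dt) = (8.85×10^-12)(0.01848)(2.16×10^11) = 0.03533 A.
Through an area πr² the displacement current is I_d·(πr²/πR²) = I_d (r/R)² = 0.0112 A.

0.0112 A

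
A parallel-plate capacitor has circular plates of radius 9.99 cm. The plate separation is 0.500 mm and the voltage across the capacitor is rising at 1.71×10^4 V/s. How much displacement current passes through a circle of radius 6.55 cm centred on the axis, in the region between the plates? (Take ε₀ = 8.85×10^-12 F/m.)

dE/dt = (dV/dt)/d = 3.420×10^7 V/(m·s); I_d = ε₀(πR²)(dE/dt) = (8.85×10^-12)(0.03135)(3.420×10^7) = 9.489×10^-6 A.
Through an area πr² the displacement current is I_d·(πr²/πR²) = I_d (r/R)² = 4.08×10^-6 A.

4.08×10^-6 A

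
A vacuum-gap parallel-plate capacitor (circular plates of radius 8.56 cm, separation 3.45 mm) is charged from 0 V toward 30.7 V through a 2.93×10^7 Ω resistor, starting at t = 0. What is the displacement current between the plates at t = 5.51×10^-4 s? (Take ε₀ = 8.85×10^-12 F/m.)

7.62×10^-7 A

C = ε₀A/d = (8.85×10^-12)(0.02302)/(3.45×10^-3) = 5.905×10^-11 F, so τ = RC = 1.730×10^-3 s.
The conduction current is I(t) = (V₀/R) e^(−t/τ), and the displacement current between the plates equals it.
t/τ = 0.3185; I_d = (30.7/2.93×10^7) · e^(−0.3185) = (1.048×10^-6)(0.7272) = 7.62×10^-7 A.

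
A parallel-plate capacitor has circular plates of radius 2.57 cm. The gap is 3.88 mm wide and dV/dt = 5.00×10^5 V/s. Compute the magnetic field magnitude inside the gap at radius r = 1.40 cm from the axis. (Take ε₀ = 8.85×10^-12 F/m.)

With E = V/d, dE/dt = 1.289×10^8 V/(m·s) and πR² = 2.075×10^-3 m², giving I_d = ε₀ πR² dE/dt = 2.367×10^-6 A.
∮B·dl = μ₀ I_d,enc with I_d,enc = I_d r²/R² = 7.024×10^-7 A; so B = μ₀ I_d,enc/(2πr) = 1.00×10^-11 T.

1.00×10^-11 T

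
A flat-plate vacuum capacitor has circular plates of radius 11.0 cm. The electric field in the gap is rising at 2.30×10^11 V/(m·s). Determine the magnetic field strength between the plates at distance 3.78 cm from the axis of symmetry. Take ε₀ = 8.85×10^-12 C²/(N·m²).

4.83×10^-8 T

Total displacement current: I_d = ε₀(πR²)(dE/dt) = (8.85×10^-12)(0.03801)(2.30×10^11) = 0.07737 A.
∮B·dl = μ₀ I_d,enc with I_d,enc = I_d r²/R² = 9.136×10^-3 A; so B = μ₀ I_d,enc/(2πr) = 4.83×10^-8 T.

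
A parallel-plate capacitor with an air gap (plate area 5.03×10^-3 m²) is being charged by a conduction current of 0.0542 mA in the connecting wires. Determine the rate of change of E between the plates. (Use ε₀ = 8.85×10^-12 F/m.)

The displacement current between the plates equals the conduction current, I_d = 0.0542 mA.
Then dE/dt = I_d/(ε₀A) = 1.22×10^9 V/(m·s).

1.22×10^9 V/(m·s)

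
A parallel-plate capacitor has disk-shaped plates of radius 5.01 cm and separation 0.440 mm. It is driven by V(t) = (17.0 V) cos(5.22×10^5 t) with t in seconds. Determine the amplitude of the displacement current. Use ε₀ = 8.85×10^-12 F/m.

(dE/dt)_max = V₀ω/d = 2.017×10^10 V/(m·s); ω = 5.22×10^5 rad/s.
I_d,max = ε₀ A (dE/dt)_max = (8.85×10^-12)(7.885×10^-3)(2.017×10^10) = 1.41×10^-3 A.

1.41×10^-3 A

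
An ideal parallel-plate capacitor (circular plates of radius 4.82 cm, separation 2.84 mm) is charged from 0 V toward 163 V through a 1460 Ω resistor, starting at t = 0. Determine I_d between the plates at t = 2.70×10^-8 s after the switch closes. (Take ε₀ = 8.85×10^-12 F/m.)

C = ε₀A/d = (8.85×10^-12)(7.299×10^-3)/(2.84×10^-3) = 2.275×10^-11 F, so τ = RC = 3.321×10^-8 s.
The conduction current is I(t) = (V₀/R) e^(−t/τ), and the displacement current between the plates equals it.
t/τ = 0.8130; I_d = (163/1460) · e^(−0.8130) = (0.1116)(0.4435) = 0.0495 A.

0.0495 A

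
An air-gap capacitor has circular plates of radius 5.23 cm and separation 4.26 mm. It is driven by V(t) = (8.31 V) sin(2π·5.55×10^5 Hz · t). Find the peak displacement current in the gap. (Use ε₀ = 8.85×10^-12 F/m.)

5.17×10^-4 A

(dE/dt)_max = V₀ω/d = 6.802×10^9 V/(m·s); ω = 2πf = 3.487×10^6 rad/s.
I_d,max = ε₀ A (dE/dt)_max = (8.85×10^-12)(8.593×10^-3)(6.802×10^9) = 5.17×10^-4 A.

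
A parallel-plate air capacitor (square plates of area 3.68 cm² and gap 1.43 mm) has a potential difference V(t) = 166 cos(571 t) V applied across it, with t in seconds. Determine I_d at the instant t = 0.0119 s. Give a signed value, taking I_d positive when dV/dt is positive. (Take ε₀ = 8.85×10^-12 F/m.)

-1.06×10^-7 A

dE/dt = (V₀ω/d)·−sin(ωt) with ωt = 6.7949 rad: (166)(571)(-0.4897)/(1.43×10^-3) = -3.246×10^7 V/(m·s).
I_d = ε₀ A dE/dt = (8.85×10^-12)(3.68×10^-4)(-3.246×10^7) = -1.06×10^-7 A.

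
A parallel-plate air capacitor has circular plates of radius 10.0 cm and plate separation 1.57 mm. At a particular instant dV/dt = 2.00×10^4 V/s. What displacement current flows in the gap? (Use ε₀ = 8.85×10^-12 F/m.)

3.54×10^-6 A

E = V/d so dE/dt = (dV/dt)/d = 1.274×10^7 V/(m·s), and I_d = ε₀ A dE/dt = (8.85×10^-12)(0.03142)(1.274×10^7) = 3.54×10^-6 A.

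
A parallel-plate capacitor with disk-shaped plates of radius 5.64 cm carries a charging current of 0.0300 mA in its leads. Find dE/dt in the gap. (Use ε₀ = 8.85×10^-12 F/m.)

3.39×10^8 V/(m·s)

Charge continuity gives I_d = I = 3.00×10^-5 A between the plates.
Since I_d = ε₀ A dE/dt, dE/dt = I_d/(ε₀A) = (3.00×10^-5)/((8.85×10^-12)(9.993×10^-3)) = 3.39×10^8 V/(m·s).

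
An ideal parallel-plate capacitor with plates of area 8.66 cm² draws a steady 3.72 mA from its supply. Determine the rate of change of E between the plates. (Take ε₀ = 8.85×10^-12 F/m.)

The displacement current between the plates equals the conduction current, I_d = 3.72 mA.
Since I_d = ε₀ A dE/dt, dE/dt = I_d/(ε₀A) = (3.72×10^-3)/((8.85×10^-12)(8.66×10^-4)) = 4.85×10^11 V/(m·s).

4.85×10^11 V/(m·s)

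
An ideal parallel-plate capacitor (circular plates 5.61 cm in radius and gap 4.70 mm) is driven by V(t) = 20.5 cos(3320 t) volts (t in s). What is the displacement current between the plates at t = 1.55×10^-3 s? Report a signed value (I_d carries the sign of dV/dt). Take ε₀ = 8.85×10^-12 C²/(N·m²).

dV/dt = (20.5)(3320)·−sin(5.146) = 6.176×10^4 V/s.
I_d = C dV/dt with C = ε₀A/d = (8.85×10^-12)(9.887×10^-3)/(4.70×10^-3) = 1.862×10^-11 F, so I_d = (1.862×10^-11)(6.176×10^4) = 1.15×10^-6 A.

1.15×10^-6 A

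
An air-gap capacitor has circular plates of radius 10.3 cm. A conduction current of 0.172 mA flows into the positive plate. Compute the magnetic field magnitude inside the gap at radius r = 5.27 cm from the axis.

1.71×10^-10 T

No conduction current crosses the gap, so I_d there equals the 1.72×10^-4 A in the leads.
For r < R the Ampère–Maxwell law gives B(2πr) = μ₀ I_d (r²/R²), so B = μ₀ I_d r/(2πR²) = (4π×10^-7)(1.72×10^-4)(0.0527)/(2π·0.103²) = 1.71×10^-10 T.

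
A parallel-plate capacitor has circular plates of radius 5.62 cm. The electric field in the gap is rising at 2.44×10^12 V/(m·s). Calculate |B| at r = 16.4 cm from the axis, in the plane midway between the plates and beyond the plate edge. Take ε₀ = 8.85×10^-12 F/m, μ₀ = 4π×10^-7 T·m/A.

2.61×10^-7 T

Total displacement current: I_d = ε₀(πR²)(dE/dt) = (8.85×10^-12)(9.923×10^-3)(2.44×10^12) = 0.2143 A.
Outside the plates the loop encloses all of I_d, so B·2πr = μ₀ I_d and B = 2.61×10^-7 T.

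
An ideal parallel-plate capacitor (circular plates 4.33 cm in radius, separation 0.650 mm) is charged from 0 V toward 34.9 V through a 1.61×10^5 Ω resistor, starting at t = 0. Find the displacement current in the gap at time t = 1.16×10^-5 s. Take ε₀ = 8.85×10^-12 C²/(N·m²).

8.83×10^-5 A

C = ε₀A/d = (8.85×10^-12)(5.890×10^-3)/(6.50×10^-4) = 8.019×10^-11 F and τ = RC = 1.291×10^-5 s. I_d in the gap equals the RC charging current.
I_d(t) = (V₀/R) e^(−t/τ) = 2.168×10^-4 · e^(−0.8985) = 8.83×10^-5 A.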